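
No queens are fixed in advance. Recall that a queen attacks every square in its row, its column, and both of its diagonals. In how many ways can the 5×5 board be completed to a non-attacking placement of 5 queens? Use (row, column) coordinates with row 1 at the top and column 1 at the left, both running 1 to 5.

Branch on row 1: col 1 → 2; col 2 → 2; col 3 → 2; col 4 → 2; col 5 → 2.
Sum: 2 + 2 + 2 + 2 + 2 = 10.
(This is the classic 5-queens count.)

10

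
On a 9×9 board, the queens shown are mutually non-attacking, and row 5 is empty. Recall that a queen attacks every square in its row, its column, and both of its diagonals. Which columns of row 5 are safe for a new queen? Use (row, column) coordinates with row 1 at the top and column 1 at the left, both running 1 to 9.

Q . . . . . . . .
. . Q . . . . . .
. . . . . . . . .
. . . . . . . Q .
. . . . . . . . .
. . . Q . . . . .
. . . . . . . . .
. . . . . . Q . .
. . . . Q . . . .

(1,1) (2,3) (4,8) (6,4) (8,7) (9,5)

columns 2

(1,1) attacks row 5 at column 1 and diagonals 5.
(2,3) attacks row 5 at column 3 and diagonals 6.
(4,8) attacks row 5 at column 8 and diagonals 7, 9.
(6,4) attacks row 5 at column 4 and diagonals 3, 5.
(8,7) attacks row 5 at column 7 and diagonals 4.
(9,5) attacks row 5 at column 5 and diagonals 1, 9.
Attacked columns: {1, 3, 4, 5, 6, 7, 8, 9}. Safe: {2}.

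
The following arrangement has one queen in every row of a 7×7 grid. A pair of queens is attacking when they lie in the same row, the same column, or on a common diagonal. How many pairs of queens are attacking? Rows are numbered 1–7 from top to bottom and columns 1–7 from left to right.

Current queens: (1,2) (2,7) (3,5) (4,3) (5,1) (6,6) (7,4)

All columns are distinct and no two queens satisfy |Δrow| = |Δcol|, so no pair attacks.

0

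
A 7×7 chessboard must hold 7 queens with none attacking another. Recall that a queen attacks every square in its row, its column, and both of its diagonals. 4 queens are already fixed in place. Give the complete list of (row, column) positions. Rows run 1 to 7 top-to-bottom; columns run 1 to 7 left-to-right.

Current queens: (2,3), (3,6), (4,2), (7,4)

(1,7) (2,3) (3,6) (4,2) (5,5) (6,1) (7,4)

Row 1: attacked by (2,3)→{2,3,4}; (3,6)→{4,6}; (4,2)→{2,5}; (7,4)→{4}. Safe: 1, 7. Place at column 7.
Row 5: attacked by (1,7)→{3,7}; (2,3)→{3,6}; (3,6)→{4,6}; (4,2)→{1,2,3}; (7,4)→{2,4,6}. Safe: 5. Place at column 5.
Row 6: attacked by (1,7)→{2,7}; (2,3)→{3,7}; (3,6)→{3,6}; (4,2)→{2,4}; (5,5)→{4,5,6}; (7,4)→{3,4,5}. Safe: 1. Place at column 1.
Columns [7, 3, 6, 2, 5, 1, 4], r−c [-6, -1, -3, 2, 0, 5, 3], r+c [8, 5, 9, 6, 10, 7, 11] are all distinct, so no two queens attack.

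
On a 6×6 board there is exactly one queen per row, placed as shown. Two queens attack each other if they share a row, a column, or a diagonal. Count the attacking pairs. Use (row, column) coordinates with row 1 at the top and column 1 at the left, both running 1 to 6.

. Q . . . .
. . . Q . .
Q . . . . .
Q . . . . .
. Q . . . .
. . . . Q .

3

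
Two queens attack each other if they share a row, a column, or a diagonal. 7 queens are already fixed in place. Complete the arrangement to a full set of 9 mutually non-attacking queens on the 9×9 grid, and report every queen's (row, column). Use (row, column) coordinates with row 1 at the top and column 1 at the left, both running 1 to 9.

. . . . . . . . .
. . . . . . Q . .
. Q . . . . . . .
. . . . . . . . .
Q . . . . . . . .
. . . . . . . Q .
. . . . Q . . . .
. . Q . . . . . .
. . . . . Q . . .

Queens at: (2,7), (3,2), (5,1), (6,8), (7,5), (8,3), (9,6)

Row 1: attacked by (2,7)→{6,7,8}; (3,2)→{2,4}; (5,1)→{1,5}; (6,8)→{3,8}; (7,5)→{5}; (8,3)→{3}; (9,6)→{6}. Safe: 9. Place at column 9.
Row 4: attacked by (1,9)→{6,9}; (2,7)→{5,7,9}; (3,2)→{1,2,3}; (5,1)→{1,2}; (6,8)→{6,8}; (7,5)→{2,5,8}; (8,3)→{3,7}; (9,6)→{1,6}. Safe: 4. Place at column 4.
Columns [9, 7, 2, 4, 1, 8, 5, 3, 6], r−c [-8, -5, 1, 0, 4, -2, 2, 5, 3], r+c [10, 9, 5, 8, 6, 14, 12, 11, 15] are all distinct, so no two queens attack.

(1,9) (2,7) (3,2) (4,4) (5,1) (6,8) (7,5) (8,3) (9,6)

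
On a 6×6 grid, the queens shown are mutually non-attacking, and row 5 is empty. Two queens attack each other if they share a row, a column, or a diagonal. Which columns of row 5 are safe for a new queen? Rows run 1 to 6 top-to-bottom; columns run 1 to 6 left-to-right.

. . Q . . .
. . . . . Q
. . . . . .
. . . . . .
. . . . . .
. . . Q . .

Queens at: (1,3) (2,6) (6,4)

columns 1, 2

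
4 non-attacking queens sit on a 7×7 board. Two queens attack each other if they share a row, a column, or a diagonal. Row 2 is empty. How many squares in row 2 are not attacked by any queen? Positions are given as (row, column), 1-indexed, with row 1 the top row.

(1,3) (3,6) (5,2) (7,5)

(1,3) attacks row 2 at column 3 and diagonals 2, 4.
(3,6) attacks row 2 at column 6 and diagonals 5, 7.
(5,2) attacks row 2 at column 2 and diagonals 5.
(7,5) attacks row 2 at column 5.
Attacked columns: {2, 3, 4, 5, 6, 7}. Safe: {1}.

1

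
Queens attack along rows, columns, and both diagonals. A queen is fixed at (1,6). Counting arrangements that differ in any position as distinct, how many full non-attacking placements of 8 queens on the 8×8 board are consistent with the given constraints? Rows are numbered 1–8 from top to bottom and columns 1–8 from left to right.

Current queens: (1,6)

16

Branch on row 2: col 1 → 1; col 2 → 2; col 3 → 8; col 4 → 4; col 8 → 1.
Sum: 1 + 2 + 8 + 4 + 1 = 16.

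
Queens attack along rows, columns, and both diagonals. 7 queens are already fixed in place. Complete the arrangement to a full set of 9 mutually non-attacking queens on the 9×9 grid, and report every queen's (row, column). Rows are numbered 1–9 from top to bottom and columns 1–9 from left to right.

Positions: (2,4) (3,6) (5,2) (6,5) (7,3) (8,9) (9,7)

(1,1) (2,4) (3,6) (4,8) (5,2) (6,5) (7,3) (8,9) (9,7)

Row 1: attacked by (2,4)→{3,4,5}; (3,6)→{4,6,8}; (5,2)→{2,6}; (6,5)→{5}; (7,3)→{3,9}; (8,9)→{2,9}; (9,7)→{7}. Safe: 1. Place at column 1.
Row 4: attacked by (1,1)→{1,4}; (2,4)→{2,4,6}; (3,6)→{5,6,7}; (5,2)→{1,2,3}; (6,5)→{3,5,7}; (7,3)→{3,6}; (8,9)→{5,9}; (9,7)→{2,7}. Safe: 8. Place at column 8.
Columns [1, 4, 6, 8, 2, 5, 3, 9, 7], r−c [0, -2, -3, -4, 3, 1, 4, -1, 2], r+c [2, 6, 9, 12, 7, 11, 10, 17, 16] are all distinct, so no two queens attack.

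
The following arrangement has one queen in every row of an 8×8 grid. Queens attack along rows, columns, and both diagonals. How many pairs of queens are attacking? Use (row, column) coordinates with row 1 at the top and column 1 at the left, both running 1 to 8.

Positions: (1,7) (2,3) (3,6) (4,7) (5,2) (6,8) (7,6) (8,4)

3

Same column: (1,7)–(4,7) (column 7); (3,6)–(7,6) (column 6).
Same diagonal: (3,6)–(4,7) (|3−4| = |6−7| = 1).
Total attacking pairs: 3.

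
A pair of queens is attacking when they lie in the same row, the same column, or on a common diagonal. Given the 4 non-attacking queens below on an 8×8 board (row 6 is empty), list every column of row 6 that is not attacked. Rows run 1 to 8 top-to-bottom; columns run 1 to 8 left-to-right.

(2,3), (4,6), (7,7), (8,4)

columns 1, 5

(2,3) attacks row 6 at column 3 and diagonals 7.
(4,6) attacks row 6 at column 6 and diagonals 4, 8.
(7,7) attacks row 6 at column 7 and diagonals 6, 8.
(8,4) attacks row 6 at column 4 and diagonals 2, 6.
Attacked columns: {2, 3, 4, 6, 7, 8}. Safe: {1, 5}.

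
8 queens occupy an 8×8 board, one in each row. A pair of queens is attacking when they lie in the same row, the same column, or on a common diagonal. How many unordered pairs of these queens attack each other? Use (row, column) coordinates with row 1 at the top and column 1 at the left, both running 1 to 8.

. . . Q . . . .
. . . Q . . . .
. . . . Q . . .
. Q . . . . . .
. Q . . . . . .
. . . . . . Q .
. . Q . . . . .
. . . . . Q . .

Same column: (1,4)–(2,4) (column 4); (4,2)–(5,2) (column 2).
Same diagonal: (2,4)–(3,5) (|2−3| = |4−5| = 1); (2,4)–(4,2) (|2−4| = |4−2| = 2); (4,2)–(8,6) (|4−8| = |2−6| = 4).
Total attacking pairs: 5.

5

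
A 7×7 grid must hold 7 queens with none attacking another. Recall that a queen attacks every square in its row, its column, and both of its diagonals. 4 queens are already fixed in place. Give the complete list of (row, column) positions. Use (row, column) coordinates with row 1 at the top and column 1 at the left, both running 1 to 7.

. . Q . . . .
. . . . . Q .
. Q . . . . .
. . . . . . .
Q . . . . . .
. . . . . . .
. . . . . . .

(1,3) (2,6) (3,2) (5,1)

(1,3) (2,6) (3,2) (4,5) (5,1) (6,4) (7,7)

Row 4: attacked by (1,3)→{3,6}; (2,6)→{4,6}; (3,2)→{1,2,3}; (5,1)→{1,2}. Safe: 5, 7. Place at column 5.
Row 6: attacked by (1,3)→{3}; (2,6)→{2,6}; (3,2)→{2,5}; (4,5)→{3,5,7}; (5,1)→{1,2}. Safe: 4. Place at column 4.
Row 7: attacked by (1,3)→{3}; (2,6)→{1,6}; (3,2)→{2,6}; (4,5)→{2,5}; (5,1)→{1,3}; (6,4)→{3,4,5}. Safe: 7. Place at column 7.
Columns [3, 6, 2, 5, 1, 4, 7], r−c [-2, -4, 1, -1, 4, 2, 0], r+c [4, 8, 5, 9, 6, 10, 14] are all distinct, so no two queens attack.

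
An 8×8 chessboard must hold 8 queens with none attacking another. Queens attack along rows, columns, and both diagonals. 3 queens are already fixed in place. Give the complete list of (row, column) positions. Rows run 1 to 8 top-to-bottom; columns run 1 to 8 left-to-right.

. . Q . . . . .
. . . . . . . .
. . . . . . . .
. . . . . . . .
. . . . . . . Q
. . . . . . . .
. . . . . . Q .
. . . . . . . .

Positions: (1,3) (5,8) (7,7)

(1,3) (2,6) (3,4) (4,1) (5,8) (6,5) (7,7) (8,2)

Row 2: attacked by (1,3)→{2,3,4}; (5,8)→{5,8}; (7,7)→{2,7}. Safe: 1, 6. Place at column 6.
Row 3: attacked by (1,3)→{1,3,5}; (2,6)→{5,6,7}; (5,8)→{6,8}; (7,7)→{3,7}. Safe: 2, 4. Place at column 4.
Row 4: attacked by (1,3)→{3,6}; (2,6)→{4,6,8}; (3,4)→{3,4,5}; (5,8)→{7,8}; (7,7)→{4,7}. Safe: 1, 2. Place at column 1.
Row 6: attacked by (1,3)→{3,8}; (2,6)→{2,6}; (3,4)→{1,4,7}; (4,1)→{1,3}; (5,8)→{7,8}; (7,7)→{6,7,8}. Safe: 5. Place at column 5.
Row 8: attacked by (1,3)→{3}; (2,6)→{6}; (3,4)→{4}; (4,1)→{1,5}; (5,8)→{5,8}; (6,5)→{3,5,7}; (7,7)→{6,7,8}. Safe: 2. Place at column 2.
Columns [3, 6, 4, 1, 8, 5, 7, 2], r−c [-2, -4, -1, 3, -3, 1, 0, 6], r+c [4, 8, 7, 5, 13, 11, 14, 10] are all distinct, so no two queens attack.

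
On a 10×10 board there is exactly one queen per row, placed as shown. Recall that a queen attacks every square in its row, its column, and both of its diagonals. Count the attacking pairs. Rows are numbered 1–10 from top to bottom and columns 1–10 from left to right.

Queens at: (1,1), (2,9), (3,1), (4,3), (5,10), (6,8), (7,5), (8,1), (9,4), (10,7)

Same column: (1,1)–(3,1) (column 1); (1,1)–(8,1) (column 1); (3,1)–(8,1) (column 1).
Same diagonal: (3,1)–(7,5) (|3−7| = |1−5| = 4).
Total attacking pairs: 4.

4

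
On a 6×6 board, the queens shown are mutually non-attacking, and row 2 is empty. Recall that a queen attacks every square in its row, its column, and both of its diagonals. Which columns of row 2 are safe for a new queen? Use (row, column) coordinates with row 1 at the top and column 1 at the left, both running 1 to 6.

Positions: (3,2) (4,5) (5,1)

columns 6

(3,2) attacks row 2 at column 2 and diagonals 1, 3.
(4,5) attacks row 2 at column 5 and diagonals 3.
(5,1) attacks row 2 at column 1 and diagonals 4.
Attacked columns: {1, 2, 3, 4, 5}. Safe: {6}.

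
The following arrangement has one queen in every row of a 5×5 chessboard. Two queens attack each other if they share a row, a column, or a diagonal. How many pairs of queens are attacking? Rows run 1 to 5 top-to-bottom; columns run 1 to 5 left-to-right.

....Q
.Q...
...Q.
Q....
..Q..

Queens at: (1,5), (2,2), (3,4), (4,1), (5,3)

All columns are distinct and no two queens satisfy |Δrow| = |Δcol|, so no pair attacks.

0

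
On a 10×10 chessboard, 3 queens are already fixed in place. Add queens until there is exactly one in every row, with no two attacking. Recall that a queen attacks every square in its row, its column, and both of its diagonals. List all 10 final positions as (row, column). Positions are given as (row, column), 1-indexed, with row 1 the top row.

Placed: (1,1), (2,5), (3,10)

Row 4: attacked by (1,1)→{1,4}; (2,5)→{3,5,7}; (3,10)→{9,10}. Safe: 2, 6, 8. Place at column 6.
Row 5: attacked by (1,1)→{1,5}; (2,5)→{2,5,8}; (3,10)→{8,10}; (4,6)→{5,6,7}. Safe: 3, 4, 9. Place at column 9.
Row 6: attacked by (1,1)→{1,6}; (2,5)→{1,5,9}; (3,10)→{7,10}; (4,6)→{4,6,8}; (5,9)→{8,9,10}. Safe: 2, 3. Place at column 2.
Row 7: attacked by (1,1)→{1,7}; (2,5)→{5,10}; (3,10)→{6,10}; (4,6)→{3,6,9}; (5,9)→{7,9}; (6,2)→{1,2,3}. Safe: 4, 8. Place at column 4.
Row 8: attacked by (1,1)→{1,8}; (2,5)→{5}; (3,10)→{5,10}; (4,6)→{2,6,10}; (5,9)→{6,9}; (6,2)→{2,4}; (7,4)→{3,4,5}. Safe: 7. Place at column 7.
Row 9: attacked by (1,1)→{1,9}; (2,5)→{5}; (3,10)→{4,10}; (4,6)→{1,6}; (5,9)→{5,9}; (6,2)→{2,5}; (7,4)→{2,4,6}; (8,7)→{6,7,8}. Safe: 3. Place at column 3.
Row 10: attacked by (1,1)→{1,10}; (2,5)→{5}; (3,10)→{3,10}; (4,6)→{6}; (5,9)→{4,9}; (6,2)→{2,6}; (7,4)→{1,4,7}; (8,7)→{5,7,9}; (9,3)→{2,3,4}. Safe: 8. Place at column 8.
Columns [1, 5, 10, 6, 9, 2, 4, 7, 3, 8], r−c [0, -3, -7, -2, -4, 4, 3, 1, 6, 2], r+c [2, 7, 13, 10, 14, 8, 11, 15, 12, 18] are all distinct, so no two queens attack.

(1,1) (2,5) (3,10) (4,6) (5,9) (6,2) (7,4) (8,7) (9,3) (10,8)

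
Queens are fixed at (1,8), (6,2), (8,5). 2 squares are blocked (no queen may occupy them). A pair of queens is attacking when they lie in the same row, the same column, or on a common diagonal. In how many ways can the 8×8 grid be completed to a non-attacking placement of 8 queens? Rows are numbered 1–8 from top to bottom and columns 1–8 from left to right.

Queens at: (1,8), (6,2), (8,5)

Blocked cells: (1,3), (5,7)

Branch on row 2: col 1 → 0; col 3 → 0; col 4 → 1.
Sum: 0 + 0 + 1 = 1.

1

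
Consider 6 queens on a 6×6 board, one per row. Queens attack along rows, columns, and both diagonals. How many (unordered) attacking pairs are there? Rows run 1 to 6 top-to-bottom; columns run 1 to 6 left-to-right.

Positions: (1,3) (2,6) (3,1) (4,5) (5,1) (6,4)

3

Same column: (3,1)–(5,1) (column 1).
Same diagonal: (1,3)–(3,1) (|1−3| = |3−1| = 2); (3,1)–(6,4) (|3−6| = |1−4| = 3).
Total attacking pairs: 3.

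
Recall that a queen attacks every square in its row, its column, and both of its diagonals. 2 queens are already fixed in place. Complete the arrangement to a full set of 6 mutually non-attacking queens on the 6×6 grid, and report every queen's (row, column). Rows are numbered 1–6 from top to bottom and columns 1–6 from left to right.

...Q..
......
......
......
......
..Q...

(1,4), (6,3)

Row 2: attacked by (1,4)→{3,4,5}; (6,3)→{3}. Safe: 1, 2, 6. Place at column 1.
Row 3: attacked by (1,4)→{2,4,6}; (2,1)→{1,2}; (6,3)→{3,6}. Safe: 5. Place at column 5.
Row 4: attacked by (1,4)→{1,4}; (2,1)→{1,3}; (3,5)→{4,5,6}; (6,3)→{1,3,5}. Safe: 2. Place at column 2.
Row 5: attacked by (1,4)→{4}; (2,1)→{1,4}; (3,5)→{3,5}; (4,2)→{1,2,3}; (6,3)→{2,3,4}. Safe: 6. Place at column 6.
Columns [4, 1, 5, 2, 6, 3], r−c [-3, 1, -2, 2, -1, 3], r+c [5, 3, 8, 6, 11, 9] are all distinct, so no two queens attack.

(1,4) (2,1) (3,5) (4,2) (5,6) (6,3)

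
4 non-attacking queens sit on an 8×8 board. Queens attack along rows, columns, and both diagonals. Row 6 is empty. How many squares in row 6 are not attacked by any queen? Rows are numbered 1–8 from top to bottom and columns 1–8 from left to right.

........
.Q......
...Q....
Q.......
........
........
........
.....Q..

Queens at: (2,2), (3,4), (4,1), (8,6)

1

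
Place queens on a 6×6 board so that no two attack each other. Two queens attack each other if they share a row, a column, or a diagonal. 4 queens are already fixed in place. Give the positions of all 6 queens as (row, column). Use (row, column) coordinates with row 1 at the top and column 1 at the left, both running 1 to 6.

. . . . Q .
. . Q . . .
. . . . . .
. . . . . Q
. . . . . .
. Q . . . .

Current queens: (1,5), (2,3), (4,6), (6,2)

Row 3: attacked by (1,5)→{3,5}; (2,3)→{2,3,4}; (4,6)→{5,6}; (6,2)→{2,5}. Safe: 1. Place at column 1.
Row 5: attacked by (1,5)→{1,5}; (2,3)→{3,6}; (3,1)→{1,3}; (4,6)→{5,6}; (6,2)→{1,2,3}. Safe: 4. Place at column 4.
Columns [5, 3, 1, 6, 4, 2], r−c [-4, -1, 2, -2, 1, 4], r+c [6, 5, 4, 10, 9, 8] are all distinct, so no two queens attack.

(1,5) (2,3) (3,1) (4,6) (5,4) (6,2)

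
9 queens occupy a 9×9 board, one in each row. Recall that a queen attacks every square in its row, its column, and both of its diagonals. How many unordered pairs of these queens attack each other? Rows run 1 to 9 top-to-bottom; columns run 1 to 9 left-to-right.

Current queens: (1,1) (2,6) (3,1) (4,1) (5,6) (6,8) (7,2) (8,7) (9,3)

4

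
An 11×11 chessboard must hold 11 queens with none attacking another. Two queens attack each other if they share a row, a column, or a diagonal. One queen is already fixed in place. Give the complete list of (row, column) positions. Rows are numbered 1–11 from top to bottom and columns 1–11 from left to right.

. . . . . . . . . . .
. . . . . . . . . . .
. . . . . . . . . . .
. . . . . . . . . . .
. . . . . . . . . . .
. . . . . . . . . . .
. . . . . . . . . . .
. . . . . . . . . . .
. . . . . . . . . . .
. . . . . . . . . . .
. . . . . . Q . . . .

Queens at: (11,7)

(1,1) (2,6) (3,8) (4,10) (5,2) (6,4) (7,9) (8,11) (9,3) (10,5) (11,7)

Row 1: attacked by (11,7)→{7}. Safe: 1, 2, 3, 4, 5, 6, 8, 9, 10, 11. Place at column 1.
Row 2: attacked by (1,1)→{1,2}; (11,7)→{7}. Safe: 3, 4, 5, 6, 8, 9, 10, 11. Place at column 6.
Row 3: attacked by (1,1)→{1,3}; (2,6)→{5,6,7}; (11,7)→{7}. Safe: 2, 4, 8, 9, 10, 11. Place at column 8.
Row 4: attacked by (1,1)→{1,4}; (2,6)→{4,6,8}; (3,8)→{7,8,9}; (11,7)→{7}. Safe: 2, 3, 5, 10, 11. Place at column 10.
Row 5: attacked by (1,1)→{1,5}; (2,6)→{3,6,9}; (3,8)→{6,8,10}; (4,10)→{9,10,11}; (11,7)→{1,7}. Safe: 2, 4. Place at column 2.
Row 6: attacked by (1,1)→{1,6}; (2,6)→{2,6,10}; (3,8)→{5,8,11}; (4,10)→{8,10}; (5,2)→{1,2,3}; (11,7)→{2,7}. Safe: 4, 9. Place at column 4.
Row 7: attacked by (1,1)→{1,7}; (2,6)→{1,6,11}; (3,8)→{4,8}; (4,10)→{7,10}; (5,2)→{2,4}; (6,4)→{3,4,5}; (11,7)→{3,7,11}. Safe: 9. Place at column 9.
Row 8: attacked by (1,1)→{1,8}; (2,6)→{6}; (3,8)→{3,8}; (4,10)→{6,10}; (5,2)→{2,5}; (6,4)→{2,4,6}; (7,9)→{8,9,10}; (11,7)→{4,7,10}. Safe: 11. Place at column 11.
Row 9: attacked by (1,1)→{1,9}; (2,6)→{6}; (3,8)→{2,8}; (4,10)→{5,10}; (5,2)→{2,6}; (6,4)→{1,4,7}; (7,9)→{7,9,11}; (8,11)→{10,11}; (11,7)→{5,7,9}. Safe: 3. Place at column 3.
Row 10: attacked by (1,1)→{1,10}; (2,6)→{6}; (3,8)→{1,8}; (4,10)→{4,10}; (5,2)→{2,7}; (6,4)→{4,8}; (7,9)→{6,9}; (8,11)→{9,11}; (9,3)→{2,3,4}; (11,7)→{6,7,8}. Safe: 5. Place at column 5.
Columns [1, 6, 8, 10, 2, 4, 9, 11, 3, 5, 7], r−c [0, -4, -5, -6, 3, 2, -2, -3, 6, 5, 4], r+c [2, 8, 11, 14, 7, 10, 16, 19, 12, 15, 18] are all distinct, so no two queens attack.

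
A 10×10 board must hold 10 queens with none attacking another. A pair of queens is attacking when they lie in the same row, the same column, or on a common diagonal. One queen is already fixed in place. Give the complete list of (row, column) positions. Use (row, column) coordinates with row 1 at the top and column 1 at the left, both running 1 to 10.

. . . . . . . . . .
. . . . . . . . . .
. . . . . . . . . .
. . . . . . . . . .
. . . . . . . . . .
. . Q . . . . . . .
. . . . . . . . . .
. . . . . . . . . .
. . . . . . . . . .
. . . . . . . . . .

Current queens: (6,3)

(1,6) (2,1) (3,7) (4,2) (5,8) (6,3) (7,9) (8,4) (9,10) (10,5)

Row 1: attacked by (6,3)→{3,8}. Safe: 1, 2, 4, 5, 6, 7, 9, 10. Place at column 6.
Row 2: attacked by (1,6)→{5,6,7}; (6,3)→{3,7}. Safe: 1, 2, 4, 8, 9, 10. Place at column 1.
Row 3: attacked by (1,6)→{4,6,8}; (2,1)→{1,2}; (6,3)→{3,6}. Safe: 5, 7, 9, 10. Place at column 7.
Row 4: attacked by (1,6)→{3,6,9}; (2,1)→{1,3}; (3,7)→{6,7,8}; (6,3)→{1,3,5}. Safe: 2, 4, 10. Place at column 2.
Row 5: attacked by (1,6)→{2,6,10}; (2,1)→{1,4}; (3,7)→{5,7,9}; (4,2)→{1,2,3}; (6,3)→{2,3,4}. Safe: 8. Place at column 8.
Row 7: attacked by (1,6)→{6}; (2,1)→{1,6}; (3,7)→{3,7}; (4,2)→{2,5}; (5,8)→{6,8,10}; (6,3)→{2,3,4}. Safe: 9. Place at column 9.
Row 8: attacked by (1,6)→{6}; (2,1)→{1,7}; (3,7)→{2,7}; (4,2)→{2,6}; (5,8)→{5,8}; (6,3)→{1,3,5}; (7,9)→{8,9,10}. Safe: 4. Place at column 4.
Row 9: attacked by (1,6)→{6}; (2,1)→{1,8}; (3,7)→{1,7}; (4,2)→{2,7}; (5,8)→{4,8}; (6,3)→{3,6}; (7,9)→{7,9}; (8,4)→{3,4,5}. Safe: 10. Place at column 10.
Row 10: attacked by (1,6)→{6}; (2,1)→{1,9}; (3,7)→{7}; (4,2)→{2,8}; (5,8)→{3,8}; (6,3)→{3,7}; (7,9)→{6,9}; (8,4)→{2,4,6}; (9,10)→{9,10}. Safe: 5. Place at column 5.
Columns [6, 1, 7, 2, 8, 3, 9, 4, 10, 5], r−c [-5, 1, -4, 2, -3, 3, -2, 4, -1, 5], r+c [7, 3, 10, 6, 13, 9, 16, 12, 19, 15] are all distinct, so no two queens attack.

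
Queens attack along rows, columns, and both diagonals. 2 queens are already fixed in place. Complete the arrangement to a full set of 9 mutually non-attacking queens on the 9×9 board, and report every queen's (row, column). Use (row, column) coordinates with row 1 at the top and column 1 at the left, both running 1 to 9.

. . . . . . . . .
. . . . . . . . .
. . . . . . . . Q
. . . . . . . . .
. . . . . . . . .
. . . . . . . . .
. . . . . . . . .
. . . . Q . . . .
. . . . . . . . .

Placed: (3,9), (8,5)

Row 1: attacked by (3,9)→{7,9}; (8,5)→{5}. Safe: 1, 2, 3, 4, 6, 8. Place at column 8.
Row 2: attacked by (1,8)→{7,8,9}; (3,9)→{8,9}; (8,5)→{5}. Safe: 1, 2, 3, 4, 6. Place at column 6.
Row 4: attacked by (1,8)→{5,8}; (2,6)→{4,6,8}; (3,9)→{8,9}; (8,5)→{1,5,9}. Safe: 2, 3, 7. Place at column 3.
Row 5: attacked by (1,8)→{4,8}; (2,6)→{3,6,9}; (3,9)→{7,9}; (4,3)→{2,3,4}; (8,5)→{2,5,8}. Safe: 1. Place at column 1.
Row 6: attacked by (1,8)→{3,8}; (2,6)→{2,6}; (3,9)→{6,9}; (4,3)→{1,3,5}; (5,1)→{1,2}; (8,5)→{3,5,7}. Safe: 4. Place at column 4.
Row 7: attacked by (1,8)→{2,8}; (2,6)→{1,6}; (3,9)→{5,9}; (4,3)→{3,6}; (5,1)→{1,3}; (6,4)→{3,4,5}; (8,5)→{4,5,6}. Safe: 7. Place at column 7.
Row 9: attacked by (1,8)→{8}; (2,6)→{6}; (3,9)→{3,9}; (4,3)→{3,8}; (5,1)→{1,5}; (6,4)→{1,4,7}; (7,7)→{5,7,9}; (8,5)→{4,5,6}. Safe: 2. Place at column 2.
Columns [8, 6, 9, 3, 1, 4, 7, 5, 2], r−c [-7, -4, -6, 1, 4, 2, 0, 3, 7], r+c [9, 8, 12, 7, 6, 10, 14, 13, 11] are all distinct, so no two queens attack.

(1,8) (2,6) (3,9) (4,3) (5,1) (6,4) (7,7) (8,5) (9,2)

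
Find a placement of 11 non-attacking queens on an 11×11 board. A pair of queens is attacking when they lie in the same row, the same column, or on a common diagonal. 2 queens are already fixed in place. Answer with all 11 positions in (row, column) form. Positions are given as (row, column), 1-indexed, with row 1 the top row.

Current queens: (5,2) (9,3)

Row 1: attacked by (5,2)→{2,6}; (9,3)→{3,11}. Safe: 1, 4, 5, 7, 8, 9, 10. Place at column 7.
Row 2: attacked by (1,7)→{6,7,8}; (5,2)→{2,5}; (9,3)→{3,10}. Safe: 1, 4, 9, 11. Place at column 1.
Row 3: attacked by (1,7)→{5,7,9}; (2,1)→{1,2}; (5,2)→{2,4}; (9,3)→{3,9}. Safe: 6, 8, 10, 11. Place at column 8.
Row 4: attacked by (1,7)→{4,7,10}; (2,1)→{1,3}; (3,8)→{7,8,9}; (5,2)→{1,2,3}; (9,3)→{3,8}. Safe: 5, 6, 11. Place at column 5.
Row 6: attacked by (1,7)→{2,7}; (2,1)→{1,5}; (3,8)→{5,8,11}; (4,5)→{3,5,7}; (5,2)→{1,2,3}; (9,3)→{3,6}. Safe: 4, 9, 10. Place at column 4.
Row 7: attacked by (1,7)→{1,7}; (2,1)→{1,6}; (3,8)→{4,8}; (4,5)→{2,5,8}; (5,2)→{2,4}; (6,4)→{3,4,5}; (9,3)→{1,3,5}. Safe: 9, 10, 11. Place at column 9.
Row 8: attacked by (1,7)→{7}; (2,1)→{1,7}; (3,8)→{3,8}; (4,5)→{1,5,9}; (5,2)→{2,5}; (6,4)→{2,4,6}; (7,9)→{8,9,10}; (9,3)→{2,3,4}. Safe: 11. Place at column 11.
Row 10: attacked by (1,7)→{7}; (2,1)→{1,9}; (3,8)→{1,8}; (4,5)→{5,11}; (5,2)→{2,7}; (6,4)→{4,8}; (7,9)→{6,9}; (8,11)→{9,11}; (9,3)→{2,3,4}. Safe: 10. Place at column 10.
Row 11: attacked by (1,7)→{7}; (2,1)→{1,10}; (3,8)→{8}; (4,5)→{5}; (5,2)→{2,8}; (6,4)→{4,9}; (7,9)→{5,9}; (8,11)→{8,11}; (9,3)→{1,3,5}; (10,10)→{9,10,11}. Safe: 6. Place at column 6.
Columns [7, 1, 8, 5, 2, 4, 9, 11, 3, 10, 6], r−c [-6, 1, -5, -1, 3, 2, -2, -3, 6, 0, 5], r+c [8, 3, 11, 9, 7, 10, 16, 19, 12, 20, 17] are all distinct, so no two queens attack.

(1,7) (2,1) (3,8) (4,5) (5,2) (6,4) (7,9) (8,11) (9,3) (10,10) (11,6)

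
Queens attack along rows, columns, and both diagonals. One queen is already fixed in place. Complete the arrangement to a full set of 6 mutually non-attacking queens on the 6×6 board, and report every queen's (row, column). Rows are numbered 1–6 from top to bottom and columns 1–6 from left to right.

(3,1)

(1,5) (2,3) (3,1) (4,6) (5,4) (6,2)

Row 1: attacked by (3,1)→{1,3}. Safe: 2, 4, 5, 6. Place at column 5.
Row 2: attacked by (1,5)→{4,5,6}; (3,1)→{1,2}. Safe: 3. Place at column 3.
Row 4: attacked by (1,5)→{2,5}; (2,3)→{1,3,5}; (3,1)→{1,2}. Safe: 4, 6. Place at column 6.
Row 5: attacked by (1,5)→{1,5}; (2,3)→{3,6}; (3,1)→{1,3}; (4,6)→{5,6}. Safe: 2, 4. Place at column 4.
Row 6: attacked by (1,5)→{5}; (2,3)→{3}; (3,1)→{1,4}; (4,6)→{4,6}; (5,4)→{3,4,5}. Safe: 2. Place at column 2.
Columns [5, 3, 1, 6, 4, 2], r−c [-4, -1, 2, -2, 1, 4], r+c [6, 5, 4, 10, 9, 8] are all distinct, so no two queens attack.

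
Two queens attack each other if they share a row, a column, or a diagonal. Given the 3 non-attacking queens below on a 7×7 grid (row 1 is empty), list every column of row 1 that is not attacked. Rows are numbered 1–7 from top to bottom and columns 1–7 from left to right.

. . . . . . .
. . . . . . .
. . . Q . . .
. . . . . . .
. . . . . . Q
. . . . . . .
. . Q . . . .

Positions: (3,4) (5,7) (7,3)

columns 1, 5

(3,4) attacks row 1 at column 4 and diagonals 2, 6.
(5,7) attacks row 1 at column 7 and diagonals 3.
(7,3) attacks row 1 at column 3.
Attacked columns: {2, 3, 4, 6, 7}. Safe: {1, 5}.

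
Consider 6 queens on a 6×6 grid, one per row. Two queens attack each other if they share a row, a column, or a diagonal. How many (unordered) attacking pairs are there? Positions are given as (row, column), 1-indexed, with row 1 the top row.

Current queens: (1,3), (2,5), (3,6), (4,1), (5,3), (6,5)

Same column: (1,3)–(5,3) (column 3); (2,5)–(6,5) (column 5).
Same diagonal: (2,5)–(3,6) (|2−3| = |5−6| = 1).
Total attacking pairs: 3.

3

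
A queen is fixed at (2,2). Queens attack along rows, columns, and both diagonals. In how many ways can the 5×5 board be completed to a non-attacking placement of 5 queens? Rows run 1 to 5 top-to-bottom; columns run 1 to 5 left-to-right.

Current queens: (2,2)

Branch on row 1: col 4 → 1; col 5 → 1.
Sum: 1 + 1 = 2.

2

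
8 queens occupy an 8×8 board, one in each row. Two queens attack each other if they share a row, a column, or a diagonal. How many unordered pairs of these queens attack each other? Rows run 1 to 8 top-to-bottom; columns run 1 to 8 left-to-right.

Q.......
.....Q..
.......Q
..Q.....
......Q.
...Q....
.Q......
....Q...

All columns are distinct and no two queens satisfy |Δrow| = |Δcol|, so no pair attacks.

0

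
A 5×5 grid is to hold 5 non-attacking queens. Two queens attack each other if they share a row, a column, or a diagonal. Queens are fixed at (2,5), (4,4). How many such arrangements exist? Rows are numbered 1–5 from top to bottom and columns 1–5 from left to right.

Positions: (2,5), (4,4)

1

Branch on row 1: col 2 → 0; col 3 → 1.
Sum: 0 + 1 = 1.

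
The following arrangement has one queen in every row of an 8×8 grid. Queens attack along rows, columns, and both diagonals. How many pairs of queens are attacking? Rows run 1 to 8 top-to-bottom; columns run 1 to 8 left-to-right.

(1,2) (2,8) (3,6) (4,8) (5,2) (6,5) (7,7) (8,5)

Same column: (1,2)–(5,2) (column 2); (2,8)–(4,8) (column 8); (6,5)–(8,5) (column 5).
Same diagonal: (5,2)–(8,5) (|5−8| = |2−5| = 3).
Total attacking pairs: 4.

4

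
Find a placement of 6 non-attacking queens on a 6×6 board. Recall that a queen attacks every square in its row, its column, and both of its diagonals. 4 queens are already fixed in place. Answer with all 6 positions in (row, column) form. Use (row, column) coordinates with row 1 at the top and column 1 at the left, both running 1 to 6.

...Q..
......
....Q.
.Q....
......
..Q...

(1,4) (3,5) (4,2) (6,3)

Row 2: attacked by (1,4)→{3,4,5}; (3,5)→{4,5,6}; (4,2)→{2,4}; (6,3)→{3}. Safe: 1. Place at column 1.
Row 5: attacked by (1,4)→{4}; (2,1)→{1,4}; (3,5)→{3,5}; (4,2)→{1,2,3}; (6,3)→{2,3,4}. Safe: 6. Place at column 6.
Columns [4, 1, 5, 2, 6, 3], r−c [-3, 1, -2, 2, -1, 3], r+c [5, 3, 8, 6, 11, 9] are all distinct, so no two queens attack.

(1,4) (2,1) (3,5) (4,2) (5,6) (6,3)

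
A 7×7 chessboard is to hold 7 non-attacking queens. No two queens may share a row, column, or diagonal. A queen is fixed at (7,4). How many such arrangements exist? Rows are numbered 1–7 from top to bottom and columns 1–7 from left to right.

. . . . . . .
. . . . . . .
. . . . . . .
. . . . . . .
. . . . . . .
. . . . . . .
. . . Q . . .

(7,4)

Branch on row 1: col 1 → 1; col 2 → 1; col 3 → 1; col 5 → 1; col 6 → 1; col 7 → 1.
Sum: 1 + 1 + 1 + 1 + 1 + 1 = 6.

6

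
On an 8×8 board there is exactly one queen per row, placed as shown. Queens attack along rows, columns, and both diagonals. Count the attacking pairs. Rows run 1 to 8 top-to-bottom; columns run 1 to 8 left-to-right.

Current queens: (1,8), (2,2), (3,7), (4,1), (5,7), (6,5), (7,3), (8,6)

2

Same column: (3,7)–(5,7) (column 7).
Same diagonal: (3,7)–(7,3) (|3−7| = |7−3| = 4).
Total attacking pairs: 2.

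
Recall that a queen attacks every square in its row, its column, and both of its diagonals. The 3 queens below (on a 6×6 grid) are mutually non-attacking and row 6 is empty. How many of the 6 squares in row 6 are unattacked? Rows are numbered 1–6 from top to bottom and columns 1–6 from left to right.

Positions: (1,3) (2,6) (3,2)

2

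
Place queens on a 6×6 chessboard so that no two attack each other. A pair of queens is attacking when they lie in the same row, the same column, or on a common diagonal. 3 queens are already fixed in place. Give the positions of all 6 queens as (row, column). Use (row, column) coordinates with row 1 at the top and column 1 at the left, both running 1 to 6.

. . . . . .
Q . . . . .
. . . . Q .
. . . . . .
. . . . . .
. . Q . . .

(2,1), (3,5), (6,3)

Row 1: attacked by (2,1)→{1,2}; (3,5)→{3,5}; (6,3)→{3}. Safe: 4, 6. Place at column 4.
Row 4: attacked by (1,4)→{1,4}; (2,1)→{1,3}; (3,5)→{4,5,6}; (6,3)→{1,3,5}. Safe: 2. Place at column 2.
Row 5: attacked by (1,4)→{4}; (2,1)→{1,4}; (3,5)→{3,5}; (4,2)→{1,2,3}; (6,3)→{2,3,4}. Safe: 6. Place at column 6.
Columns [4, 1, 5, 2, 6, 3], r−c [-3, 1, -2, 2, -1, 3], r+c [5, 3, 8, 6, 11, 9] are all distinct, so no two queens attack.

(1,4) (2,1) (3,5) (4,2) (5,6) (6,3)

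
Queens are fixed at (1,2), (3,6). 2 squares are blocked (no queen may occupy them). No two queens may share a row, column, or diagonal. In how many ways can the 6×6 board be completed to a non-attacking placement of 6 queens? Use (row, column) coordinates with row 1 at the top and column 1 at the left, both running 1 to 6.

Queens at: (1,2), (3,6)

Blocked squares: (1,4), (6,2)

1

Branch on row 2: col 4 → 1.
Sum: 1 = 1.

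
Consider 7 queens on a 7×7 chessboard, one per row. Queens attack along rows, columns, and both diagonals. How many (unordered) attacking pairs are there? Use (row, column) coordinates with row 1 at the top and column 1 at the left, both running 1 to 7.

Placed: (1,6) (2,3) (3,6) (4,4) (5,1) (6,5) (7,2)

2

Same column: (1,6)–(3,6) (column 6).
Same diagonal: (3,6)–(7,2) (|3−7| = |6−2| = 4).
Total attacking pairs: 2.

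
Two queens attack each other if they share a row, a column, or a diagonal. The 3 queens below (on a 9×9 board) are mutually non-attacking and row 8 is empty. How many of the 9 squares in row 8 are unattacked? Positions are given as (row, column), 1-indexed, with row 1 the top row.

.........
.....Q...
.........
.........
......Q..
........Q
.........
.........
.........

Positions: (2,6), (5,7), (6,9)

5

(2,6) attacks row 8 at column 6.
(5,7) attacks row 8 at column 7 and diagonals 4.
(6,9) attacks row 8 at column 9 and diagonals 7.
Attacked columns: {4, 6, 7, 9}. Safe: {1, 2, 3, 5, 8}.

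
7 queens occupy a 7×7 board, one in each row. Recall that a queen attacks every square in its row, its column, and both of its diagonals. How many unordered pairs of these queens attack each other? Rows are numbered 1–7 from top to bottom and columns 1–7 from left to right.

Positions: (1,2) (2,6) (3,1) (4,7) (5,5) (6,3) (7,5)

Same column: (5,5)–(7,5) (column 5).
Same diagonal: (3,1)–(7,5) (|3−7| = |1−5| = 4).
Total attacking pairs: 2.

2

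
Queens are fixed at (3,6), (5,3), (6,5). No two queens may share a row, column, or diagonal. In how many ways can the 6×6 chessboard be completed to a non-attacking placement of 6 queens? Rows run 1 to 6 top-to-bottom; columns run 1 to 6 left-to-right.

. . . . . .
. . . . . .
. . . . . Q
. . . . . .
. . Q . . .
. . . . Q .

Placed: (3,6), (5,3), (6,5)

1

Branch on row 1: col 1 → 0; col 2 → 1.
Sum: 0 + 1 = 1.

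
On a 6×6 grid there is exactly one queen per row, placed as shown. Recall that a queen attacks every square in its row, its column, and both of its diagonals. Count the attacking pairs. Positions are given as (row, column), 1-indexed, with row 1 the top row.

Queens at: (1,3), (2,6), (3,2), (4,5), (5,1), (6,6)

1

Same column: (2,6)–(6,6) (column 6).
Total attacking pairs: 1.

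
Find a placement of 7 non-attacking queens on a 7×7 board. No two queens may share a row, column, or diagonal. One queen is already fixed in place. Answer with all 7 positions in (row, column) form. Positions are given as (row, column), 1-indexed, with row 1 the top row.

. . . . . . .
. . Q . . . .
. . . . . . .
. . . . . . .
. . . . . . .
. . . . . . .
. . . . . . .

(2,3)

Row 1: attacked by (2,3)→{2,3,4}. Safe: 1, 5, 6, 7. Place at column 5.
Row 3: attacked by (1,5)→{3,5,7}; (2,3)→{2,3,4}. Safe: 1, 6. Place at column 1.
Row 4: attacked by (1,5)→{2,5}; (2,3)→{1,3,5}; (3,1)→{1,2}. Safe: 4, 6, 7. Place at column 6.
Row 5: attacked by (1,5)→{1,5}; (2,3)→{3,6}; (3,1)→{1,3}; (4,6)→{5,6,7}. Safe: 2, 4. Place at column 4.
Row 6: attacked by (1,5)→{5}; (2,3)→{3,7}; (3,1)→{1,4}; (4,6)→{4,6}; (5,4)→{3,4,5}. Safe: 2. Place at column 2.
Row 7: attacked by (1,5)→{5}; (2,3)→{3}; (3,1)→{1,5}; (4,6)→{3,6}; (5,4)→{2,4,6}; (6,2)→{1,2,3}. Safe: 7. Place at column 7.
Columns [5, 3, 1, 6, 4, 2, 7], r−c [-4, -1, 2, -2, 1, 4, 0], r+c [6, 5, 4, 10, 9, 8, 14] are all distinct, so no two queens attack.

(1,5) (2,3) (3,1) (4,6) (5,4) (6,2) (7,7)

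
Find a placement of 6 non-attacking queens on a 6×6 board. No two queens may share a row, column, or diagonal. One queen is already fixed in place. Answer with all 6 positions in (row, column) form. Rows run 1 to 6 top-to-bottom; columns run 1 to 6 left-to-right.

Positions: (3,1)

(1,5) (2,3) (3,1) (4,6) (5,4) (6,2)

Row 1: attacked by (3,1)→{1,3}. Safe: 2, 4, 5, 6. Place at column 5.
Row 2: attacked by (1,5)→{4,5,6}; (3,1)→{1,2}. Safe: 3. Place at column 3.
Row 4: attacked by (1,5)→{2,5}; (2,3)→{1,3,5}; (3,1)→{1,2}. Safe: 4, 6. Place at column 6.
Row 5: attacked by (1,5)→{1,5}; (2,3)→{3,6}; (3,1)→{1,3}; (4,6)→{5,6}. Safe: 2, 4. Place at column 4.
Row 6: attacked by (1,5)→{5}; (2,3)→{3}; (3,1)→{1,4}; (4,6)→{4,6}; (5,4)→{3,4,5}. Safe: 2. Place at column 2.
Columns [5, 3, 1, 6, 4, 2], r−c [-4, -1, 2, -2, 1, 4], r+c [6, 5, 4, 10, 9, 8] are all distinct, so no two queens attack.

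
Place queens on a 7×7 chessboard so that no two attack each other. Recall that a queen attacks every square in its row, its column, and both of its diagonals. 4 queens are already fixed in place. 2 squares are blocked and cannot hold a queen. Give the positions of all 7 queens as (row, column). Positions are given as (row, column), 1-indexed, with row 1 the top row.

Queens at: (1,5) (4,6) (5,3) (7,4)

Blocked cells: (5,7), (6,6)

Row 2: attacked by (1,5)→{4,5,6}; (4,6)→{4,6}; (5,3)→{3,6}; (7,4)→{4}. Safe: 1, 2, 7. Place at column 7.
Row 3: attacked by (1,5)→{3,5,7}; (2,7)→{6,7}; (4,6)→{5,6,7}; (5,3)→{1,3,5}; (7,4)→{4}. Safe: 2. Place at column 2.
Row 6: attacked by (1,5)→{5}; (2,7)→{3,7}; (3,2)→{2,5}; (4,6)→{4,6}; (5,3)→{2,3,4}; (7,4)→{3,4,5}. Blocked: 6. Safe: 1. Place at column 1.
Columns [5, 7, 2, 6, 3, 1, 4], r−c [-4, -5, 1, -2, 2, 5, 3], r+c [6, 9, 5, 10, 8, 7, 11] are all distinct, so no two queens attack.

(1,5) (2,7) (3,2) (4,6) (5,3) (6,1) (7,4)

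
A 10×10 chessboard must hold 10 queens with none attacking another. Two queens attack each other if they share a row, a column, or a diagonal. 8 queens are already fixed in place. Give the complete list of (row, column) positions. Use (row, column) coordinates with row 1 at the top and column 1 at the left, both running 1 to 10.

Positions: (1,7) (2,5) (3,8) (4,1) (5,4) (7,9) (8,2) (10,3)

Row 6: attacked by (1,7)→{2,7}; (2,5)→{1,5,9}; (3,8)→{5,8}; (4,1)→{1,3}; (5,4)→{3,4,5}; (7,9)→{8,9,10}; (8,2)→{2,4}; (10,3)→{3,7}. Safe: 6. Place at column 6.
Row 9: attacked by (1,7)→{7}; (2,5)→{5}; (3,8)→{2,8}; (4,1)→{1,6}; (5,4)→{4,8}; (6,6)→{3,6,9}; (7,9)→{7,9}; (8,2)→{1,2,3}; (10,3)→{2,3,4}. Safe: 10. Place at column 10.
Columns [7, 5, 8, 1, 4, 6, 9, 2, 10, 3], r−c [-6, -3, -5, 3, 1, 0, -2, 6, -1, 7], r+c [8, 7, 11, 5, 9, 12, 16, 10, 19, 13] are all distinct, so no two queens attack.

(1,7) (2,5) (3,8) (4,1) (5,4) (6,6) (7,9) (8,2) (9,10) (10,3)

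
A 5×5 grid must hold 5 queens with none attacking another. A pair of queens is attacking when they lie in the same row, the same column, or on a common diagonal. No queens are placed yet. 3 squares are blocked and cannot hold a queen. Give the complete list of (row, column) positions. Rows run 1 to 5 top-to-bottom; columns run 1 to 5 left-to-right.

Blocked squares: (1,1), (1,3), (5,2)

Row 1: Blocked: 1,3. Safe: 2, 4, 5. Place at column 4.
Row 2: attacked by (1,4)→{3,4,5}. Safe: 1, 2. Place at column 2.
Row 3: attacked by (1,4)→{2,4}; (2,2)→{1,2,3}. Safe: 5. Place at column 5.
Row 4: attacked by (1,4)→{1,4}; (2,2)→{2,4}; (3,5)→{4,5}. Safe: 3. Place at column 3.
Row 5: attacked by (1,4)→{4}; (2,2)→{2,5}; (3,5)→{3,5}; (4,3)→{2,3,4}. Blocked: 2. Safe: 1. Place at column 1.
Columns [4, 2, 5, 3, 1], r−c [-3, 0, -2, 1, 4], r+c [5, 4, 8, 7, 6] are all distinct, so no two queens attack.

(1,4) (2,2) (3,5) (4,3) (5,1)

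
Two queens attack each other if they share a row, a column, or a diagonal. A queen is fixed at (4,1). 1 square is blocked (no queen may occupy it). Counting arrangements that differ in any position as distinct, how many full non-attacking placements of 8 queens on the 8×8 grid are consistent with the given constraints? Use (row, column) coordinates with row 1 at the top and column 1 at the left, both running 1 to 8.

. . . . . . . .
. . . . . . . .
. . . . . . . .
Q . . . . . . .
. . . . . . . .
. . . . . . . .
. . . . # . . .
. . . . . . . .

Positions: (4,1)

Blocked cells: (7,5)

Branch on row 1: col 2 → 2; col 3 → 3; col 5 → 5; col 6 → 2; col 7 → 2; col 8 → 1.
Sum: 2 + 3 + 5 + 2 + 2 + 1 = 15.

15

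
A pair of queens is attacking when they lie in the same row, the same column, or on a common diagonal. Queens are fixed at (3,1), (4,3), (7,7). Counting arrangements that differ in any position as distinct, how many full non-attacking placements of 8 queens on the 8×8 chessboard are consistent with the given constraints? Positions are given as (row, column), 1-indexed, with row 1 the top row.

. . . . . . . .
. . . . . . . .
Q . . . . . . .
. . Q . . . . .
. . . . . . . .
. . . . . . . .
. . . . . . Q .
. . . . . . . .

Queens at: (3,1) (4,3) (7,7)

Branch on row 1: col 2 → 0; col 4 → 1; col 5 → 0; col 8 → 1.
Sum: 0 + 1 + 0 + 1 = 2.

2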